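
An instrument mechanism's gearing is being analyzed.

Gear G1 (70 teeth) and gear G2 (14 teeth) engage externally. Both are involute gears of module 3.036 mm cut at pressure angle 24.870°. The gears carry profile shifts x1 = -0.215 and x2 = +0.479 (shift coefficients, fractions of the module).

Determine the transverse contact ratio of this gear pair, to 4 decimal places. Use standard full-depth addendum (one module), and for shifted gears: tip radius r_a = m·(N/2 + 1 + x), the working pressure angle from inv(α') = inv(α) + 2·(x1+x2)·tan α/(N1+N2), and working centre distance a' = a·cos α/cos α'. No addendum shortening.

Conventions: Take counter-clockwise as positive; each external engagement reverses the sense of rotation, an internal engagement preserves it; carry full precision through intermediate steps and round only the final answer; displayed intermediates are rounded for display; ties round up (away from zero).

single-mesh involute tooth geometry (70T engaging 14T at module 3.036)
base radii: r_b1 = 96.405909, r_b2 = 19.281182
tip radii: r_a1 = 108.643260, r_a2 = 25.742244
inv(α') = inv(24.870°) + 2·(-0.215+0.479)·tan α/(70+14) = 0.03239863  ⇒  α' = 25.62075°
a' = a·cos α / cos α' = 127.5120·cos 24.870°/cos 25.62075° = 128.302283
action lengths: √(r_a1²−r_b1²) = 50.092501, √(r_a2²−r_b2²) = 17.055766
base pitch p_b = π·m·cos α = 8.653374
CR = (50.092501 + 17.055766 − 128.302283·sin 25.62075°)/8.653374 = 1.348467
contact ratio ≈ 1.3485

1.3485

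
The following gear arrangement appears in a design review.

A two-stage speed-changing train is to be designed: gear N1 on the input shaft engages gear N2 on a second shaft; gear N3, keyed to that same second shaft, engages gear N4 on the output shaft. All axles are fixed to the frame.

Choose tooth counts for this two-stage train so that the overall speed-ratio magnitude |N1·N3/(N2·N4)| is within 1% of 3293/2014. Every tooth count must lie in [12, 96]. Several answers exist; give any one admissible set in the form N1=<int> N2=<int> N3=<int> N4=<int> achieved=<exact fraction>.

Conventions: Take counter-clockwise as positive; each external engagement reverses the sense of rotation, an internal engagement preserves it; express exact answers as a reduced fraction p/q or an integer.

N1=37 N2=38 N3=89 N4=53 achieved=3293/2014

topology: fixed-axis compound train — 2 stages, target 3293/2014
target = 3293/2014 in lowest terms: an exact hit needs N1·N3 = k·3293 and N2·N4 = k·2014 for one integer k, every count in [12, 96]; additionally prefer no 1:1 stage (N1 ≠ N2, N3 ≠ N4)
k = 1: N1·N3 = 3293 = 37·89, N2·N4 = 2014 = 38·53
achieved = 37·89/(38·53) = 3293/2014; |achieved − target| = 0 ≤ 3293/201400 ✓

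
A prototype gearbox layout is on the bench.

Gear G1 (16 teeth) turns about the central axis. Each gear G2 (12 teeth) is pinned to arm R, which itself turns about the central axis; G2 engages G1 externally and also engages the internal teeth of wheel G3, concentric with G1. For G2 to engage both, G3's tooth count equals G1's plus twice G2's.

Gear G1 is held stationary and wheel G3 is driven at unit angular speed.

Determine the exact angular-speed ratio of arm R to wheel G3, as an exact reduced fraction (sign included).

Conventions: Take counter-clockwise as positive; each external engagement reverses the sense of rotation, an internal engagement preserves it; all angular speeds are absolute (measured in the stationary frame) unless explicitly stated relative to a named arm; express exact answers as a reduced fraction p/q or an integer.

5/7

recognized (axles ride arm R): planetary set, 16/12/40 teeth
ring teeth: 16 + 2·12 = 40
16(ω_sun−ω_arm) = −40(ω_ring−ω_arm),  ω_sun = 0, ω_ring = 1
16(0−ω_arm) = −40(1−ω_arm)  ⇒  56·ω_arm = 40  ⇒  ω_arm = 5/7
ω_out/ω_in = 5/7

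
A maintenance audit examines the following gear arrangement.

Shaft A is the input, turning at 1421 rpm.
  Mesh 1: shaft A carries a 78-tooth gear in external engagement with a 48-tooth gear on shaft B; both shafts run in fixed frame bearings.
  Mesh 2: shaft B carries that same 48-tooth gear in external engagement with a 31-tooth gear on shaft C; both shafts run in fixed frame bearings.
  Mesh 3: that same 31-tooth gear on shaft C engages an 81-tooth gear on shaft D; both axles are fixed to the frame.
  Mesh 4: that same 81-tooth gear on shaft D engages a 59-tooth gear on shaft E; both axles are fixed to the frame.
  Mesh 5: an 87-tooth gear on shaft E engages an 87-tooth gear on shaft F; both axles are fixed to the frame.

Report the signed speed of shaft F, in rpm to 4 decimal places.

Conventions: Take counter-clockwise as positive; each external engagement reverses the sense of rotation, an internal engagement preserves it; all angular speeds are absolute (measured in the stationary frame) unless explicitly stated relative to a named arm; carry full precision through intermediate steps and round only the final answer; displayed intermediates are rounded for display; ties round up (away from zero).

-1878.6102 rpm

5-mesh fixed-axis compound train (all bearings frame-fixed)
mesh 1 [78T→48T]: ω = 1421.0000×78/48 = 2309.1250 rpm, sense flips to −
mesh 2 [48T→31T]: ω = 2309.1250×48/31 = 3575.4194 rpm, sense flips to +
mesh 3 [31T→81T]: ω = 3575.4194×31/81 = 1368.3704 rpm, sense flips to −
mesh 4 [81T→59T]: ω = 1368.3704×81/59 = 1878.6102 rpm, sense flips to +
mesh 5 [87T→87T]: ω = 1878.6102×87/87 = 1878.6102 rpm, sense flips to −
signed output speed = -1878.6102 rpm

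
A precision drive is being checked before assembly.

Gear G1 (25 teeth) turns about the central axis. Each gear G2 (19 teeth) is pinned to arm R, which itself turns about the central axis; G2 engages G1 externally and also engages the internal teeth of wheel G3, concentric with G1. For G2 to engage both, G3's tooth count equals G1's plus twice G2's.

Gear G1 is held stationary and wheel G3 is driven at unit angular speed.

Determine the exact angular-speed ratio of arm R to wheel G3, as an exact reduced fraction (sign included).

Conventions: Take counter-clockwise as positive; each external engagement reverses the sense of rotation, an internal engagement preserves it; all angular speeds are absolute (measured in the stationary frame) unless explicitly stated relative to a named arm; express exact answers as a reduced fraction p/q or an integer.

class = planetary set [G3 = 25+2·19 = 63; Willis about the carrier]
ring teeth: 25 + 2·19 = 63
25(ω_sun−ω_arm) = −63(ω_ring−ω_arm),  ω_sun = 0, ω_ring = 1
25(0−ω_arm) = −63(1−ω_arm)  ⇒  88·ω_arm = 63  ⇒  ω_arm = 63/88
ω_out/ω_in = 63/88

63/88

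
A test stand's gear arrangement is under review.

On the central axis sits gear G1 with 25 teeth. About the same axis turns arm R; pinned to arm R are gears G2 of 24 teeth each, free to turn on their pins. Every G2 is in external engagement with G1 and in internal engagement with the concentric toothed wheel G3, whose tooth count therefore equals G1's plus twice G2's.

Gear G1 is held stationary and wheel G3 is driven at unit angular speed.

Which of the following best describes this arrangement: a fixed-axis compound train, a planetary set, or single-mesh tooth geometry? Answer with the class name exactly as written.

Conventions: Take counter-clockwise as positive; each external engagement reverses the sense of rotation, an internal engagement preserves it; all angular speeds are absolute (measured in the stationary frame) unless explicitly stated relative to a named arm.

class = planetary set [G3 = 25+2·24 = 73; Willis about the carrier]
classification: planetary set

planetary set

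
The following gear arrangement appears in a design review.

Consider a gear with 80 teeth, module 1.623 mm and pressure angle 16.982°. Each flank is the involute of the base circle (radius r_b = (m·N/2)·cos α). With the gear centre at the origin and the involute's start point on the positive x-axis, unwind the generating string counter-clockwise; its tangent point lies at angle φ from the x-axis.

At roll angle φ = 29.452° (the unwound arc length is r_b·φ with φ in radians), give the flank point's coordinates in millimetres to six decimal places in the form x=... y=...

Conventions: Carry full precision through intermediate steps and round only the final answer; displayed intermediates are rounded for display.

x=69.758261 y=2.737491

topology: single-mesh involute geometry — m = 1.623, N = 80
pitch radius r_p = m·N/2 = 1.623·80/2 = 64.920000
base radius r_b = r_p·cos α = 64.920000·cos 16.982° = 62.089265
roll angle φ = 29.452° = 0.51403437 rad
x = r_b·(cos φ + φ·sin φ) = 69.758261
y = r_b·(sin φ − φ·cos φ) = 2.737491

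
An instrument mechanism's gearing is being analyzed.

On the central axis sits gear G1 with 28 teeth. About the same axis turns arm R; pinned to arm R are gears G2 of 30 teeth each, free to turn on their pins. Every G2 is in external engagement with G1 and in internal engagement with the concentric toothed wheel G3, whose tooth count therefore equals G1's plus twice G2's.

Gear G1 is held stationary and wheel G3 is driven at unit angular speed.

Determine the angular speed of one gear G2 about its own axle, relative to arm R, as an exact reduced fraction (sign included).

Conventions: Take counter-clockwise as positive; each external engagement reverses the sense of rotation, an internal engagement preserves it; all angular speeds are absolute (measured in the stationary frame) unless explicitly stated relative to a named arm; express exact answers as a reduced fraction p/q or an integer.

308/435

class = planetary set [G3 = 28+2·30 = 88; Willis about the carrier]
ring teeth: 28 + 2·30 = 88
28(ω_sun−ω_arm) = −88(ω_ring−ω_arm),  ω_sun = 0, ω_ring = 1
28(0−ω_arm) = −88(1−ω_arm)  ⇒  116·ω_arm = 88  ⇒  ω_arm = 22/29
sun–planet mesh: 28·(0−22/29) = −30·(ω_p−ω_arm)  ⇒  ω_p−ω_arm = 308/435
exact speed ratio = 308/435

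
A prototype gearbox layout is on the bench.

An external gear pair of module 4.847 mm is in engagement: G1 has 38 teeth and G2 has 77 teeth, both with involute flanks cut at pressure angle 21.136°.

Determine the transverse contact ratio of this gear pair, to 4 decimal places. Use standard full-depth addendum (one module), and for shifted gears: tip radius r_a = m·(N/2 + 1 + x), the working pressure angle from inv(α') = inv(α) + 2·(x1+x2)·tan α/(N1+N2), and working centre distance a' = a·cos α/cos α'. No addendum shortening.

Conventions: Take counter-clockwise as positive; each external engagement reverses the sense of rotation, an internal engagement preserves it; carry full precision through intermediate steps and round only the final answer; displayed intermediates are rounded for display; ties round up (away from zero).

single-mesh involute tooth geometry (38T engaging 77T at module 4.847)
base radii: r_b1 = 85.897642, r_b2 = 174.055749
tip radii: r_a1 = 96.940000, r_a2 = 191.456500
no profile shift: α' = α, a' = a
action lengths: √(r_a1²−r_b1²) = 44.932824, √(r_a2²−r_b2²) = 79.750785
base pitch p_b = π·m·cos α = 14.202916
CR = (44.932824 + 79.750785 − 278.702500·sin 21.13600°)/14.202916 = 1.703048
contact ratio ≈ 1.7030

1.7030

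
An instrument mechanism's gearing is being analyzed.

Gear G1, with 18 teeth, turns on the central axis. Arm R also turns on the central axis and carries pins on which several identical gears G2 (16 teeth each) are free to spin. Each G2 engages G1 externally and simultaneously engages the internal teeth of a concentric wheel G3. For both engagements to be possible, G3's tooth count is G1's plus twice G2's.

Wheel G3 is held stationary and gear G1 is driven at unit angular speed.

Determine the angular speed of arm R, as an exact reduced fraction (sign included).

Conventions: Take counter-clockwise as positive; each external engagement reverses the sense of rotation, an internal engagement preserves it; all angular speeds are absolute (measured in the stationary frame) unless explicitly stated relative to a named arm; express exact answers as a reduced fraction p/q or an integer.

topology: planetary set — G1 18T / G2 16T / G3 50T, arm = carrier (Willis)
ring teeth: 18 + 2·16 = 50
18(ω_sun−ω_arm) = −50(ω_ring−ω_arm),  ω_ring = 0, ω_sun = 1
18(1−ω_arm) = −50(0−ω_arm)  ⇒  68·ω_arm = 18  ⇒  ω_arm = 9/34
exact speed ratio = 9/34

9/34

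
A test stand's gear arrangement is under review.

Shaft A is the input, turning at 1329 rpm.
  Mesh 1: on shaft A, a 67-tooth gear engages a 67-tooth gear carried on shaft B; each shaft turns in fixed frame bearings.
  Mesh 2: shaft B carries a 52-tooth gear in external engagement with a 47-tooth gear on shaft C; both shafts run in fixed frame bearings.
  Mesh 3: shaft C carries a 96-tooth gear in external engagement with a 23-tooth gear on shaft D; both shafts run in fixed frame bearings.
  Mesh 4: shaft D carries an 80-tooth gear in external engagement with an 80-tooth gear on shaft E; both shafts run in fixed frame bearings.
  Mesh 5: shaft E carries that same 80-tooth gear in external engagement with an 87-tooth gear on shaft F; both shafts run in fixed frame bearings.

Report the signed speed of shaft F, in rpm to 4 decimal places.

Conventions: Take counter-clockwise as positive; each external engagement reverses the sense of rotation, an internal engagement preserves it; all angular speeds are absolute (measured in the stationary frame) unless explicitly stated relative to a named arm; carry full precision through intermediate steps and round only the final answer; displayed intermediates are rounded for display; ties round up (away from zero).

-5643.4489 rpm

recognized (6 fixed axles, 5 meshes): fixed-axis compound train
mesh 1 [67T→67T]: ω = 1329.0000×67/67 = 1329.0000 rpm, sense flips to −
mesh 2 [52T→47T]: ω = 1329.0000×52/47 = 1470.3830 rpm, sense flips to +
mesh 3 [96T→23T]: ω = 1470.3830×96/23 = 6137.2507 rpm, sense flips to −
mesh 4 [80T→80T]: ω = 6137.2507×80/80 = 6137.2507 rpm, sense flips to +
mesh 5 [80T→87T]: ω = 6137.2507×80/87 = 5643.4489 rpm, sense flips to −
signed output speed = -5643.4489 rpm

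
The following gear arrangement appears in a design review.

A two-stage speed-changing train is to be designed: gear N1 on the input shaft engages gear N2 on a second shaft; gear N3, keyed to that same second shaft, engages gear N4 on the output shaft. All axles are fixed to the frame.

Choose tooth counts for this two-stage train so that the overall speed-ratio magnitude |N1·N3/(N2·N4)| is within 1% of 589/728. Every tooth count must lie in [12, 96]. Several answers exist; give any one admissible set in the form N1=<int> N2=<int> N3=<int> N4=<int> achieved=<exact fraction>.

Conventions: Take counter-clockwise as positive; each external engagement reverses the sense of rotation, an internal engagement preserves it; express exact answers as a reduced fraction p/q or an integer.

N1=19 N2=13 N3=31 N4=56 achieved=589/728

class = fixed-axis compound train [2-stage, 589/728 wanted]
target = 589/728 in lowest terms: an exact hit needs N1·N3 = k·589 and N2·N4 = k·728 for one integer k, every count in [12, 96]; additionally prefer no 1:1 stage (N1 ≠ N2, N3 ≠ N4)
k = 1: N1·N3 = 589 = 19·31, N2·N4 = 728 = 13·56
achieved = 19·31/(13·56) = 589/728; |achieved − target| = 0 ≤ 589/72800 ✓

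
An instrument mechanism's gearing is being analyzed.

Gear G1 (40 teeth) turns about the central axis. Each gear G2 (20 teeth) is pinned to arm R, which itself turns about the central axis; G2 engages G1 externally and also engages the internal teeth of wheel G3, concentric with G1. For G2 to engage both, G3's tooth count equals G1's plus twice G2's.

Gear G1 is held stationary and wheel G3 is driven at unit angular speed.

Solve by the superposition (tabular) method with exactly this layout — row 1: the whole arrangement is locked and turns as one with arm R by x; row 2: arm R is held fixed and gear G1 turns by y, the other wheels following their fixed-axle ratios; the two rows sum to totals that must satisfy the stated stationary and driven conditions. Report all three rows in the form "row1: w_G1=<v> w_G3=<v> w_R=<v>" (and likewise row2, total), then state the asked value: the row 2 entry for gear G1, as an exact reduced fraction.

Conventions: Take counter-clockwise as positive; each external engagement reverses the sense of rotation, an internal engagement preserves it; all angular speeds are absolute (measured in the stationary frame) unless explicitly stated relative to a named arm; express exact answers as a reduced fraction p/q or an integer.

row1: w_G1=2/3 w_G3=2/3 w_R=2/3
row2: w_G1=-2/3 w_G3=1/3 w_R=0
total: w_G1=0 w_G3=1 w_R=2/3
asked value: -2/3

planetary set (40T centre, 20T on arm, 80T internal) — Willis relation
row 1 (train locked, turned with arm): all members turn x
superposition row 2 [arm held]: sun y, ring −(40/80)·y, arm 0
boundary: total ω_sun = x + y = 0 and total ω_ring = x − (40/80)·y = 1  ⇒  y = -2/3, x = 2/3
row 2 ring = −(40/80)·(-2/3) = 1/3
totals (row 1 + row 2): sun 2/3 + (-2/3) = 0, ring 2/3 + 1/3 = 1, arm 2/3 + 0 = 2/3
asked cell (row2, sun) = -2/3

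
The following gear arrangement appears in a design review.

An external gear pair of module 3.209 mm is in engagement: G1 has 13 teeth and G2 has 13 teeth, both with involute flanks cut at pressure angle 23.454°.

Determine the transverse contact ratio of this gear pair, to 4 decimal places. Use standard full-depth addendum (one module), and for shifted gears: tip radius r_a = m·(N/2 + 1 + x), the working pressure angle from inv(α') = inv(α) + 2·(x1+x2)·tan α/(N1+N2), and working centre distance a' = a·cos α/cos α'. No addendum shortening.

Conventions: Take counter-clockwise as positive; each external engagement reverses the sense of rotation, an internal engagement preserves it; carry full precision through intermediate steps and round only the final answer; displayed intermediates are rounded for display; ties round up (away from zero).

topology: single-mesh involute geometry — m = 3.209, 13T/13T pair
base radii: r_b1 = 19.135169, r_b2 = 19.135169
tip radii: r_a1 = 24.067500, r_a2 = 24.067500
no profile shift: α' = α, a' = a
action lengths: √(r_a1²−r_b1²) = 14.597598, √(r_a2²−r_b2²) = 14.597598
base pitch p_b = π·m·cos α = 9.248447
CR = (14.597598 + 14.597598 − 41.717000·sin 23.45400°)/9.248447 = 1.361450
contact ratio ≈ 1.3615

1.3615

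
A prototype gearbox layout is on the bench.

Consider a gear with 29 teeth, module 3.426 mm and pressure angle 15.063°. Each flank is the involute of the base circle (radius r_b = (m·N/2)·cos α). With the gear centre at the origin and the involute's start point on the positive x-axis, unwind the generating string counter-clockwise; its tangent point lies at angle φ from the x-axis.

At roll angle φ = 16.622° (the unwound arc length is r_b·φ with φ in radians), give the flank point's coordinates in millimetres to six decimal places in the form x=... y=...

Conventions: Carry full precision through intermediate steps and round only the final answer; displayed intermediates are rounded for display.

single-mesh involute tooth geometry (29T wheel at module 3.426)
pitch radius r_p = m·N/2 = 3.426·29/2 = 49.677000
base radius r_b = r_p·cos α = 49.677000·cos 15.063° = 47.970131
roll angle φ = 16.622° = 0.29010863 rad
x = r_b·(cos φ + φ·sin φ) = 49.946510
y = r_b·(sin φ − φ·cos φ) = 0.387144

x=49.946510 y=0.387144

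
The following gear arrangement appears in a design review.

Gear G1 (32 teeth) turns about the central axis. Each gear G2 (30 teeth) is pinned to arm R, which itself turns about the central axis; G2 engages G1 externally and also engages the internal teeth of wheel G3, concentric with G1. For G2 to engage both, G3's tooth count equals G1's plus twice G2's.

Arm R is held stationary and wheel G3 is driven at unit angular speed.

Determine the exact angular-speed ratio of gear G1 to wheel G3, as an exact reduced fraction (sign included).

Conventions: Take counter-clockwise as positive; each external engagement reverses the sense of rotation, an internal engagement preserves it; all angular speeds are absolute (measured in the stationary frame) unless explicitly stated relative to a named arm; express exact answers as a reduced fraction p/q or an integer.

class = planetary set [G3 = 32+2·30 = 92; Willis about the carrier]
ring teeth: 32 + 2·30 = 92
32(ω_sun−ω_arm) = −92(ω_ring−ω_arm),  ω_arm = 0, ω_ring = 1
ω_sun = 0 − (92/32)(1−0) = -23/8
ω_out/ω_in = -23/8

-23/8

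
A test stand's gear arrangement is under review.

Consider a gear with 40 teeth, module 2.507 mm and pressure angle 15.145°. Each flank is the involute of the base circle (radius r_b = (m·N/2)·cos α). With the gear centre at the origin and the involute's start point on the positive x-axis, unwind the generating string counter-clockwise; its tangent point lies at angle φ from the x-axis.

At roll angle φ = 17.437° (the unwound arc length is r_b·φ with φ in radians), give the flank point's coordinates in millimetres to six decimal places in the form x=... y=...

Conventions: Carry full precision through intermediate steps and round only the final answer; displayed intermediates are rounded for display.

x=50.588196 y=0.450537

topology: single-mesh involute geometry — m = 2.507, N = 40
pitch radius r_p = m·N/2 = 2.507·40/2 = 50.140000
base radius r_b = r_p·cos α = 50.140000·cos 15.145° = 48.398524
roll angle φ = 17.437° = 0.30433306 rad
x = r_b·(cos φ + φ·sin φ) = 50.588196
y = r_b·(sin φ − φ·cos φ) = 0.450537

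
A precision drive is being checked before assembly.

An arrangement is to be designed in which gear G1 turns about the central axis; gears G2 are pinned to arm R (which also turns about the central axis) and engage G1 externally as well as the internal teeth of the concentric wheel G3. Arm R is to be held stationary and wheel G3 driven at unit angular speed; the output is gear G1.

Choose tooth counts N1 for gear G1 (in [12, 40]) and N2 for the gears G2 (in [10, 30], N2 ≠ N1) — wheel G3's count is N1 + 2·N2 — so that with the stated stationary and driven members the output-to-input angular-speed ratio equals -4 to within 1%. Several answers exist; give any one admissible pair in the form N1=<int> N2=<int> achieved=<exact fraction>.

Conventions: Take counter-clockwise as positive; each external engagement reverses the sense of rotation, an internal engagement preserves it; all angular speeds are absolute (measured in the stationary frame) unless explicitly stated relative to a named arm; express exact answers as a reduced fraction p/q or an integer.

N1=12 N2=18 achieved=-4

topology: planetary set — design target -4, arm = carrier (Willis)
Willis with ω_arm = 0: ω_sun/ω_ring = −N3/N1; set equal to -4  ⇒  N3/N1 = −(-4) = 4
N3 = N1 + 2·N2  ⇒  N2/N1 = (N3/N1 − 1)/2 = (4 − 1)/2 = 3/2
smallest multiple with N1 ≥ 12 and N2 ≥ 10: k = 6  ⇒  N1 = 6·2 = 12, N2 = 6·3 = 18 (N1 ≤ 40, N2 ≤ 30, N2 ≠ N1 ✓), N3 = 12 + 2·18 = 48
check: −N3/N1 with N1 = 12, N3 = 48 gives -4; |achieved − target| = 0 ≤ 1/25 ✓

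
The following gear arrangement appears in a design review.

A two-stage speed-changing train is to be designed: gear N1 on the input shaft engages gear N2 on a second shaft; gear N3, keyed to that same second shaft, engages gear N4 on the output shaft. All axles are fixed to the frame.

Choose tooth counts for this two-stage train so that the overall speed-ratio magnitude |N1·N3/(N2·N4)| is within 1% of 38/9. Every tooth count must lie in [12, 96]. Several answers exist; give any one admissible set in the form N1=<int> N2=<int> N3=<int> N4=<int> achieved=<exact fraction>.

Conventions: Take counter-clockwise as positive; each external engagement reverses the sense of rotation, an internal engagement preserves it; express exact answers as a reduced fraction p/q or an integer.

N1=16 N2=12 N3=38 N4=12 achieved=38/9

class = fixed-axis compound train [2-stage, 38/9 wanted]
target = 38/9 in lowest terms: an exact hit needs N1·N3 = k·38 and N2·N4 = k·9 for one integer k, every count in [12, 96]; additionally prefer no 1:1 stage (N1 ≠ N2, N3 ≠ N4)
k = 1…15: no 1:1-free in-range split of k·38 and k·9 into factor pairs; take k = 16
k = 16: N1·N3 = 608 = 16·38, N2·N4 = 144 = 12·12
achieved = 16·38/(12·12) = 38/9; |achieved − target| = 0 ≤ 19/450 ✓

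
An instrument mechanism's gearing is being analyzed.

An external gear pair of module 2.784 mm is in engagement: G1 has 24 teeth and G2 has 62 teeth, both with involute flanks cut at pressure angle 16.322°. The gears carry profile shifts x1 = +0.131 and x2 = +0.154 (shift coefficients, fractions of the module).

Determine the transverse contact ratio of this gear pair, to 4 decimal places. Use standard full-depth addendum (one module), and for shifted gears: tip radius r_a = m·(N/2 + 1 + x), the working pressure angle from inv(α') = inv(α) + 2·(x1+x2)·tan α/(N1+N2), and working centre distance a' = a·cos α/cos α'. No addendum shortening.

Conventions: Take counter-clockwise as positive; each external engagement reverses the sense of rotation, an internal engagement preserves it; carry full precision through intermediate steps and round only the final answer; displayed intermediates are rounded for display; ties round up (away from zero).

1.8165

single-mesh involute tooth geometry (24T engaging 62T at module 2.784)
base radii: r_b1 = 32.061573, r_b2 = 82.825729
tip radii: r_a1 = 36.556704, r_a2 = 89.516736
inv(α') = inv(16.322°) + 2·(+0.131+0.154)·tan α/(24+62) = 0.00990557  ⇒  α' = 17.52268°
a' = a·cos α / cos α' = 119.7120·cos 16.322°/cos 17.52268° = 120.477727
action lengths: √(r_a1²−r_b1²) = 17.562693, √(r_a2²−r_b2²) = 33.957983
base pitch p_b = π·m·cos α = 8.393700
CR = (17.562693 + 33.957983 − 120.477727·sin 17.52268°)/8.393700 = 1.816463
contact ratio ≈ 1.8165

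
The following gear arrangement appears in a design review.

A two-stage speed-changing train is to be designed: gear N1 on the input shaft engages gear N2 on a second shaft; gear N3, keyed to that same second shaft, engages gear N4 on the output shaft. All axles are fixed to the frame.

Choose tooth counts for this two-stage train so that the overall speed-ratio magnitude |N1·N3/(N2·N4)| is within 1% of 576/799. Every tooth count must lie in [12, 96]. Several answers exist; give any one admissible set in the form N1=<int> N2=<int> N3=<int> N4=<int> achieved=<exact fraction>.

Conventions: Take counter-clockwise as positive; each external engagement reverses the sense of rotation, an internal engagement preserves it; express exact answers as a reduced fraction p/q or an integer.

topology: fixed-axis compound train — 2 stages, target 576/799
target = 576/799 in lowest terms: an exact hit needs N1·N3 = k·576 and N2·N4 = k·799 for one integer k, every count in [12, 96]; additionally prefer no 1:1 stage (N1 ≠ N2, N3 ≠ N4)
k = 1: N1·N3 = 576 = 12·48, N2·N4 = 799 = 17·47
achieved = 12·48/(17·47) = 576/799; |achieved − target| = 0 ≤ 144/19975 ✓

N1=12 N2=17 N3=48 N4=47 achieved=576/799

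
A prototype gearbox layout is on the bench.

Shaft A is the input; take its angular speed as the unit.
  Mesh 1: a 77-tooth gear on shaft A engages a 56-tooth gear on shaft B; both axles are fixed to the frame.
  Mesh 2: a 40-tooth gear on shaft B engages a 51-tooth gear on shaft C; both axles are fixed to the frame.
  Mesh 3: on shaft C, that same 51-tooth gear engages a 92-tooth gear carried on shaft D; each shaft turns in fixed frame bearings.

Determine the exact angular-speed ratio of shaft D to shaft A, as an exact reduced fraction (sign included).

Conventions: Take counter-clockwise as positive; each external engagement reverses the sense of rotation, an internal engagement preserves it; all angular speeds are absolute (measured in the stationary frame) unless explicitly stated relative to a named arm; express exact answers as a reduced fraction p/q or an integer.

-55/92

class = fixed-axis compound train [3 meshes; 3 ratios multiply, 3 sense flips]
mesh 1 [77T→56T]: running ratio 11/8, sense −
mesh 2 [40T→51T]: running ratio 55/51, sense +
mesh 3 [51T→92T]: running ratio 55/92, sense −
ω_out/ω_in = -55/92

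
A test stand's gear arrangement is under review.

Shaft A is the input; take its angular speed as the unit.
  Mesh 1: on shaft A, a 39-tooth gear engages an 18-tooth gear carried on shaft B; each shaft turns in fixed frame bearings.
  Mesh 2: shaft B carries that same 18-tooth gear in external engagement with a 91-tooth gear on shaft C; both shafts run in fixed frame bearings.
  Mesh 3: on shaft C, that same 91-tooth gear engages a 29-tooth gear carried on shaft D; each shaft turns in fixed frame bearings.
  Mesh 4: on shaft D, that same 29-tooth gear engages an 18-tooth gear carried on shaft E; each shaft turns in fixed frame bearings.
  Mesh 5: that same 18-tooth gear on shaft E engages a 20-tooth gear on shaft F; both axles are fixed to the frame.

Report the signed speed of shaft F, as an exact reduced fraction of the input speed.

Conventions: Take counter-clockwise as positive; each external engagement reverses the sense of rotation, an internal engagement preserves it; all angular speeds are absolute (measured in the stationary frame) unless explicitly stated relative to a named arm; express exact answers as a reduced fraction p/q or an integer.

-39/20

5-mesh fixed-axis compound train (all bearings frame-fixed)
mesh 1 [39T→18T]: |ω|/ω_in = 1×39/18 = 13/6, sense flips to −
mesh 2 [18T→91T]: |ω|/ω_in = (13/6)×18/91 = 3/7, sense flips to +
mesh 3 [91T→29T]: |ω|/ω_in = (3/7)×91/29 = 39/29, sense flips to −
mesh 4 [29T→18T]: |ω|/ω_in = (39/29)×29/18 = 13/6, sense flips to +
mesh 5 [18T→20T]: |ω|/ω_in = (13/6)×18/20 = 39/20, sense flips to −
signed output speed (× input speed) = -39/20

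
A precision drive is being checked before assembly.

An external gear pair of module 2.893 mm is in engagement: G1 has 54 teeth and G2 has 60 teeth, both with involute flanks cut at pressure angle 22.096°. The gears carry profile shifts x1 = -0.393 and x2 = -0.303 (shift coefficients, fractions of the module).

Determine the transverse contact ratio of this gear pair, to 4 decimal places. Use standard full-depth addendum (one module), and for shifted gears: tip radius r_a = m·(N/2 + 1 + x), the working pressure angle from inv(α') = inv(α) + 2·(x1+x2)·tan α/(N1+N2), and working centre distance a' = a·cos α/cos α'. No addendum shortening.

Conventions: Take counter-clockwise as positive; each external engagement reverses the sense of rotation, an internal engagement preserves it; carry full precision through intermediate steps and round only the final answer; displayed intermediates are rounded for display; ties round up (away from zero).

1.8099

single-mesh involute tooth geometry (54T engaging 60T at module 2.893)
base radii: r_b1 = 72.374129, r_b2 = 80.415699
tip radii: r_a1 = 79.867051, r_a2 = 88.806421
inv(α') = inv(22.096°) + 2·(-0.393-0.303)·tan α/(54+60) = 0.01537143  ⇒  α' = 20.19982°
a' = a·cos α / cos α' = 164.9010·cos 22.096°/cos 20.19982° = 162.803186
action lengths: √(r_a1²−r_b1²) = 33.774713, √(r_a2²−r_b2²) = 37.681504
base pitch p_b = π·m·cos α = 8.421112
CR = (33.774713 + 37.681504 − 162.803186·sin 20.19982°)/8.421112 = 1.809861
contact ratio ≈ 1.8099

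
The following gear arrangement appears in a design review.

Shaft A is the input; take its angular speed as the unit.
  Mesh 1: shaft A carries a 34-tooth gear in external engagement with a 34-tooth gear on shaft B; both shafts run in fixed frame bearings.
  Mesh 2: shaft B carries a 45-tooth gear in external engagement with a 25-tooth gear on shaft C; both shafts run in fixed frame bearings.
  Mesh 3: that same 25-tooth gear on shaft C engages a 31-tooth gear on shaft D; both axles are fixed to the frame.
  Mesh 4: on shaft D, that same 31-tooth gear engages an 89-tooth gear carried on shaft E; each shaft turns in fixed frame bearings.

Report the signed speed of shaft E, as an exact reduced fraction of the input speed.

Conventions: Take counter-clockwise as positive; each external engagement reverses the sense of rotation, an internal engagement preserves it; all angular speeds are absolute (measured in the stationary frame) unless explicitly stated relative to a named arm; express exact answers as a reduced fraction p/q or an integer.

4-mesh fixed-axis compound train (all bearings frame-fixed)
mesh 1 [34T→34T]: |ω|/ω_in = 1×34/34 = 1, sense flips to −
mesh 2 [45T→25T]: |ω|/ω_in = 1×45/25 = 9/5, sense flips to +
mesh 3 [25T→31T]: |ω|/ω_in = (9/5)×25/31 = 45/31, sense flips to −
mesh 4 [31T→89T]: |ω|/ω_in = (45/31)×31/89 = 45/89, sense flips to +
signed output speed (× input speed) = 45/89

45/89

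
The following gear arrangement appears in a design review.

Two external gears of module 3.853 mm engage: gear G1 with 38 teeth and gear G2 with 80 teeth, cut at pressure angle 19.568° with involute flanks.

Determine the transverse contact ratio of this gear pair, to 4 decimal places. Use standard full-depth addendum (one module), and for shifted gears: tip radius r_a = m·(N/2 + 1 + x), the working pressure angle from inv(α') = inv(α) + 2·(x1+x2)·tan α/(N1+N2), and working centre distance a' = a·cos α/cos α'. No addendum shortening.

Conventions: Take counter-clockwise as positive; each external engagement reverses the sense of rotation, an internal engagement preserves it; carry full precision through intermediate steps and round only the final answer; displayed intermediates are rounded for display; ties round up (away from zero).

topology: single-mesh involute geometry — m = 3.853, 38T/80T pair
base radii: r_b1 = 68.978905, r_b2 = 145.218747
tip radii: r_a1 = 77.060000, r_a2 = 157.973000
no profile shift: α' = α, a' = a
action lengths: √(r_a1²−r_b1²) = 34.353374, √(r_a2²−r_b2²) = 62.185082
base pitch p_b = π·m·cos α = 11.405454
CR = (34.353374 + 62.185082 − 227.327000·sin 19.56800°)/11.405454 = 1.788695
contact ratio ≈ 1.7887

1.7887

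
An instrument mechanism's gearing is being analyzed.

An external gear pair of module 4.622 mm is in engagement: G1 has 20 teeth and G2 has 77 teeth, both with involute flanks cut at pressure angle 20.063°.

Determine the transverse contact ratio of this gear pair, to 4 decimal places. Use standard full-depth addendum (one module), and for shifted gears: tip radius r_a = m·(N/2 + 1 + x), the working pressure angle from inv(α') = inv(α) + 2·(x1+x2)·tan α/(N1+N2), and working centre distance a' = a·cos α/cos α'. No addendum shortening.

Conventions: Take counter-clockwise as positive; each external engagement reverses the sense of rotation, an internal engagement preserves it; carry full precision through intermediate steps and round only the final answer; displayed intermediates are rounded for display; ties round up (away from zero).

1.6858

recognized (one external pair, fixed centres): single-mesh tooth geometry, m = 4.622, N1 = 20, N2 = 77
base radii: r_b1 = 43.415185, r_b2 = 167.148461
tip radii: r_a1 = 50.842000, r_a2 = 182.569000
no profile shift: α' = α, a' = a
action lengths: √(r_a1²−r_b1²) = 26.458093, √(r_a2²−r_b2²) = 73.435902
base pitch p_b = π·m·cos α = 13.639283
CR = (26.458093 + 73.435902 − 224.167000·sin 20.06300°)/13.639283 = 1.685777
contact ratio ≈ 1.6858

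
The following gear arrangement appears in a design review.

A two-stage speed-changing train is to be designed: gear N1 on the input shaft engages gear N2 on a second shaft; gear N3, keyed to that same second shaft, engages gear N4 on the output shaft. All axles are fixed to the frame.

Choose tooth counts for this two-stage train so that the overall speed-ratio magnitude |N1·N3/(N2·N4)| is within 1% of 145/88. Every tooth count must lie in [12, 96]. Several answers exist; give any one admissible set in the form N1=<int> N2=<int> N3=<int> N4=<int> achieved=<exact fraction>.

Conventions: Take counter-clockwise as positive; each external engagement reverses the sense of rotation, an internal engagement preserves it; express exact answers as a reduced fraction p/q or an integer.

N1=15 N2=12 N3=29 N4=22 achieved=145/88

class = fixed-axis compound train [2-stage, 145/88 wanted]
target = 145/88 in lowest terms: an exact hit needs N1·N3 = k·145 and N2·N4 = k·88 for one integer k, every count in [12, 96]; additionally prefer no 1:1 stage (N1 ≠ N2, N3 ≠ N4)
k = 1…2: no 1:1-free in-range split of k·145 and k·88 into factor pairs; take k = 3
k = 3: N1·N3 = 435 = 15·29, N2·N4 = 264 = 12·22
achieved = 15·29/(12·22) = 145/88; |achieved − target| = 0 ≤ 29/1760 ✓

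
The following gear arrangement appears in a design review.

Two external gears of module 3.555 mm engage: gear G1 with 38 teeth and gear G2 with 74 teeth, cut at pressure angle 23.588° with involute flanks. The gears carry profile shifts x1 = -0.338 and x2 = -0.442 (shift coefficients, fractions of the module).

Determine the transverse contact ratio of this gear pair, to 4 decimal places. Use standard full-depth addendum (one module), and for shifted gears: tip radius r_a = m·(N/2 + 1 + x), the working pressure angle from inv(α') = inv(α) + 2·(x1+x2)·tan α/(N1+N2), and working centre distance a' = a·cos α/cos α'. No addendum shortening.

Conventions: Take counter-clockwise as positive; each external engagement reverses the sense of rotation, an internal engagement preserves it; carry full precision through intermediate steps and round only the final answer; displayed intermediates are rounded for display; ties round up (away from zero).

class = single-mesh tooth geometry [involute pair 38T × 74T, m = 3.555]
base radii: r_b1 = 61.901383, r_b2 = 120.544798
tip radii: r_a1 = 69.898410, r_a2 = 133.518690
inv(α') = inv(23.588°) + 2·(-0.338-0.442)·tan α/(38+74) = 0.01886983  ⇒  α' = 21.57546°
a' = a·cos α / cos α' = 199.0800·cos 23.588°/cos 21.57546° = 196.192596
action lengths: √(r_a1²−r_b1²) = 32.465467, √(r_a2²−r_b2²) = 57.412475
base pitch p_b = π·m·cos α = 10.235207
CR = (32.465467 + 57.412475 − 196.192596·sin 21.57546°)/10.235207 = 1.732527
contact ratio ≈ 1.7325

1.7325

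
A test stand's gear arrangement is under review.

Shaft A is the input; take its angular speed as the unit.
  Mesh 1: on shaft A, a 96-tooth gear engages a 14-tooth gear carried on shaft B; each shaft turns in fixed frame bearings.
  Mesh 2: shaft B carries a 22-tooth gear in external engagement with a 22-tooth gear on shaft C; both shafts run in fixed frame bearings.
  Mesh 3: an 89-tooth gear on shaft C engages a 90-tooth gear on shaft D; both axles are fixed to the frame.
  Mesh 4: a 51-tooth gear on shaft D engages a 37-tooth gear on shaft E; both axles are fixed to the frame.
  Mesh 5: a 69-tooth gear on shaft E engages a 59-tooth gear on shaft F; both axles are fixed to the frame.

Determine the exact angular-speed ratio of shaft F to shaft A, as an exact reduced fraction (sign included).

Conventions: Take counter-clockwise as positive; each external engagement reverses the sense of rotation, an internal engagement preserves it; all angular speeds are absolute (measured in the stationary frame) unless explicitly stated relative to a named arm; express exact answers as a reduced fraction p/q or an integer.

class = fixed-axis compound train [5 meshes; 5 ratios multiply, 5 sense flips]
mesh 1 [96T→14T]: running ratio 48/7, sense −
mesh 2 [22T→22T]: running ratio 48/7, sense +
mesh 3 [89T→90T]: running ratio 712/105, sense −
mesh 4 [51T→37T]: running ratio 12104/1295, sense +
mesh 5 [69T→59T]: running ratio 835176/76405, sense −
ω_out/ω_in = -835176/76405

-835176/76405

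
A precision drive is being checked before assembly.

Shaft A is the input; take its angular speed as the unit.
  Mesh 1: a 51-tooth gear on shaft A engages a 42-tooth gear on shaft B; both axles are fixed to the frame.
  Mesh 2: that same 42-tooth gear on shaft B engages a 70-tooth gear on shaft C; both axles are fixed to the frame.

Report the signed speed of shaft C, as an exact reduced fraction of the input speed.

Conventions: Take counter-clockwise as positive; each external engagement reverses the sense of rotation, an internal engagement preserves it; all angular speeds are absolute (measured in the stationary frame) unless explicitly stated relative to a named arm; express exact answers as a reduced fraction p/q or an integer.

2-mesh fixed-axis compound train (all bearings frame-fixed)
mesh 1 [51T→42T]: |ω|/ω_in = 1×51/42 = 17/14, sense flips to −
mesh 2 [42T→70T]: |ω|/ω_in = (17/14)×42/70 = 51/70, sense flips to +
signed output speed (× input speed) = 51/70

51/70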